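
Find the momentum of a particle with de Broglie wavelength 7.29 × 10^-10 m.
9.09 × 10^-25 kg·m/s

From the de Broglie relation λ = h/p, we solve for p:

p = h/λ
p = (6.626 × 10^-34 J·s) / (7.29 × 10^-10 m)
p = 9.09 × 10^-25 kg·m/s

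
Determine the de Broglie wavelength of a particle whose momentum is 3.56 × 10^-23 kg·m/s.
1.86 × 10^-11 m

Using the de Broglie relation λ = h/p:

λ = h/p
λ = (6.626 × 10^-34 J·s) / (3.56 × 10^-23 kg·m/s)
λ = 1.86 × 10^-11 m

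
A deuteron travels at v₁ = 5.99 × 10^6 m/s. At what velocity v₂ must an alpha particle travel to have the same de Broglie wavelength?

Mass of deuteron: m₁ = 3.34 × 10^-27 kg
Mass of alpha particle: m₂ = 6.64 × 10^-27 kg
v₂ = 3.01 × 10^6 m/s

For equal de Broglie wavelengths: λ₁ = λ₂

h/(m₁v₁) = h/(m₂v₂)
m₁v₁ = m₂v₂
v₂ = v₁ · (m₁/m₂)

v₂ = 5.99 × 10^6 m/s × (3.34 × 10^-27 kg / 6.64 × 10^-27 kg)
v₂ = 3.01 × 10^6 m/s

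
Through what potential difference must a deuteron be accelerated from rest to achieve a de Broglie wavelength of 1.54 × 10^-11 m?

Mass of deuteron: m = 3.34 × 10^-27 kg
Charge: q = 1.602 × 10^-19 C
1.73 V

From λ = h/√(2mqV), we solve for V:

λ² = h²/(2mqV)
V = h²/(2mqλ²)
V = (6.626 × 10^-34 J·s)² / (2 × 3.34 × 10^-27 kg × 1.602 × 10^-19 C × (1.54 × 10^-11 m)²)
V = 1.73 V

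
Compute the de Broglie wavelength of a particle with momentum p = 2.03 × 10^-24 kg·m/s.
3.26 × 10^-10 m

Using the de Broglie relation λ = h/p:

λ = h/p
λ = (6.626 × 10^-34 J·s) / (2.03 × 10^-24 kg·m/s)
λ = 3.26 × 10^-10 m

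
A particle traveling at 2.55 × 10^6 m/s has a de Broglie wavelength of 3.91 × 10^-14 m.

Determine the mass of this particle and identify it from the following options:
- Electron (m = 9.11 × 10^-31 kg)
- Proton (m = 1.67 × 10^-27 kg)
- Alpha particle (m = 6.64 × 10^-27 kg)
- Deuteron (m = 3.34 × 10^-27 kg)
The particle is an alpha particle.

From λ = h/(mv), solve for mass:

m = h/(λv)
m = (6.626 × 10^-34 J·s) / (3.91 × 10^-14 m × 2.55 × 10^6 m/s)
m = 6.65 × 10^-27 kg

Comparing with the listed masses, this is closest to an alpha particle.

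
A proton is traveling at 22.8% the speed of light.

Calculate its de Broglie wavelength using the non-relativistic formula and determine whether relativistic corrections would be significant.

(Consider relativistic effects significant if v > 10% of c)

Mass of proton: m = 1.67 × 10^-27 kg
Yes, relativistic corrections are needed.

Using the non-relativistic de Broglie formula λ = h/(mv):

v = 22.8% × c = 6.835 × 10^7 m/s

λ = h/(mv)
λ = (6.626 × 10^-34 J·s) / (1.67 × 10^-27 kg × 6.835 × 10^7 m/s)
λ = 5.80 × 10^-15 m

Since v = 22.8% of c > 10% of c, relativistic corrections ARE significant and the actual wavelength would differ from this non-relativistic estimate.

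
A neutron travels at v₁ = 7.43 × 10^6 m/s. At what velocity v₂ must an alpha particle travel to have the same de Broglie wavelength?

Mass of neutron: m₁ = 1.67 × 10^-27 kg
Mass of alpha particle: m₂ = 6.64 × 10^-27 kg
v₂ = 1.87 × 10^6 m/s

For equal de Broglie wavelengths: λ₁ = λ₂

h/(m₁v₁) = h/(m₂v₂)
m₁v₁ = m₂v₂
v₂ = v₁ · (m₁/m₂)

v₂ = 7.43 × 10^6 m/s × (1.67 × 10^-27 kg / 6.64 × 10^-27 kg)
v₂ = 1.87 × 10^6 m/s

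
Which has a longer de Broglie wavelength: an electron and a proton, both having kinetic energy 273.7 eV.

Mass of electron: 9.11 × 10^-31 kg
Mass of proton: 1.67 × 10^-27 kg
The electron has the longer wavelength.

Using λ = h/√(2mKE):

For electron: λ₁ = h/√(2m₁KE) = 7.41 × 10^-11 m
For proton: λ₂ = h/√(2m₂KE) = 1.73 × 10^-12 m

Since λ ∝ 1/√m at constant kinetic energy, the lighter particle has the longer wavelength.

The electron has the longer de Broglie wavelength.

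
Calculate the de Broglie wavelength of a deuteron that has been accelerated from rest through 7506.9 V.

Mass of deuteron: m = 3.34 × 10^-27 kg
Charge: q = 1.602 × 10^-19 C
2.34 × 10^-13 m

When a particle is accelerated through voltage V, it gains kinetic energy KE = qV.

The de Broglie wavelength is then λ = h/√(2mqV):

λ = h/√(2mqV)
λ = (6.626 × 10^-34 J·s) / √(2 × 3.34 × 10^-27 kg × 1.602 × 10^-19 C × 7506.9 V)
λ = 2.34 × 10^-13 m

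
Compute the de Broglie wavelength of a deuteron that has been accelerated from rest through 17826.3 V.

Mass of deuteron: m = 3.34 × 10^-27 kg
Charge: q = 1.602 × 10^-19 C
1.52 × 10^-13 m

When a particle is accelerated through voltage V, it gains kinetic energy KE = qV.

The de Broglie wavelength is then λ = h/√(2mqV):

λ = h/√(2mqV)
λ = (6.626 × 10^-34 J·s) / √(2 × 3.34 × 10^-27 kg × 1.602 × 10^-19 C × 17826.3 V)
λ = 1.52 × 10^-13 m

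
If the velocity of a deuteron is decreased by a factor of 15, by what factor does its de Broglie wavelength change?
The wavelength increases by a factor of 15.

From λ = h/(mv), the wavelength is inversely proportional to velocity:

λ ∝ 1/v

If v → v/15, then λ → 15λ

When velocity is decreased by a factor of 15, the wavelength increases by a factor of 15.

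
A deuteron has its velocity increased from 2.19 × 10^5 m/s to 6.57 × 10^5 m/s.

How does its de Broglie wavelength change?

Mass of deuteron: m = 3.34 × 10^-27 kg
The wavelength decreases by a factor of 3.

Using λ = h/(mv):

Initial wavelength: λ₁ = h/(mv₁) = 9.06 × 10^-13 m
Final wavelength: λ₂ = h/(mv₂) = 3.02 × 10^-13 m

Since λ ∝ 1/v, when velocity increases by a factor of 3, the wavelength decreases by a factor of 3.

λ₂/λ₁ = v₁/v₂ = 1/3

The wavelength decreases by a factor of 3.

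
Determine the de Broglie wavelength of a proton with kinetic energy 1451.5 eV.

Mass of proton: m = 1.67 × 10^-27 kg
7.52 × 10^-13 m

Using λ = h/√(2mKE):

First convert KE to Joules: KE = 1451.5 eV = 2.326 × 10^-16 J

λ = h/√(2mKE)
λ = (6.626 × 10^-34 J·s) / √(2 × 1.67 × 10^-27 kg × 2.326 × 10^-16 J)
λ = 7.52 × 10^-13 m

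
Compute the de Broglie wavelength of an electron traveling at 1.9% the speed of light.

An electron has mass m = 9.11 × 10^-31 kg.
1.28 × 10^-10 m

Using the de Broglie relation λ = h/(mv):

v = 1.9% × c = 5.696 × 10^6 m/s

λ = h/(mv)
λ = (6.626 × 10^-34 J·s) / (9.11 × 10^-31 kg × 5.696 × 10^6 m/s)
λ = 1.28 × 10^-10 m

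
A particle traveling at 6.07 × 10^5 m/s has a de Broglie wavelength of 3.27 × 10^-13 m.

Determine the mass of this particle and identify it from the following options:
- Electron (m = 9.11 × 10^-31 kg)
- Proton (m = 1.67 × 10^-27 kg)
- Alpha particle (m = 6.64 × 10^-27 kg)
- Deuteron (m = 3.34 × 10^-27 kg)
The particle is a deuteron.

From λ = h/(mv), solve for mass:

m = h/(λv)
m = (6.626 × 10^-34 J·s) / (3.27 × 10^-13 m × 6.07 × 10^5 m/s)
m = 3.34 × 10^-27 kg

Comparing with the listed masses, this is closest to a deuteron.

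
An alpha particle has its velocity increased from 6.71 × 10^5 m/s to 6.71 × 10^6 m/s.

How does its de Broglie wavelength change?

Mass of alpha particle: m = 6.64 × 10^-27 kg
The wavelength decreases by a factor of 10.

Using λ = h/(mv):

Initial wavelength: λ₁ = h/(mv₁) = 1.49 × 10^-13 m
Final wavelength: λ₂ = h/(mv₂) = 1.49 × 10^-14 m

Since λ ∝ 1/v, when velocity increases by a factor of 10, the wavelength decreases by a factor of 10.

λ₂/λ₁ = v₁/v₂ = 1/10

The wavelength decreases by a factor of 10.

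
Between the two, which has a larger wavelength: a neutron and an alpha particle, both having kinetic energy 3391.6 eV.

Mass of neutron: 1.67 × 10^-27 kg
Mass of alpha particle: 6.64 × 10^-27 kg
The neutron has the longer wavelength.

Using λ = h/√(2mKE):

For neutron: λ₁ = h/√(2m₁KE) = 4.92 × 10^-13 m
For alpha particle: λ₂ = h/√(2m₂KE) = 2.47 × 10^-13 m

Since λ ∝ 1/√m at constant kinetic energy, the lighter particle has the longer wavelength.

The neutron has the longer de Broglie wavelength.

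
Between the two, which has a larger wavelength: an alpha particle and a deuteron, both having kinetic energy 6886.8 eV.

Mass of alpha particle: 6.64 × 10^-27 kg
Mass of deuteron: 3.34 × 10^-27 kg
The deuteron has the longer wavelength.

Using λ = h/√(2mKE):

For alpha particle: λ₁ = h/√(2m₁KE) = 1.73 × 10^-13 m
For deuteron: λ₂ = h/√(2m₂KE) = 2.44 × 10^-13 m

Since λ ∝ 1/√m at constant kinetic energy, the lighter particle has the longer wavelength.

The deuteron has the longer de Broglie wavelength.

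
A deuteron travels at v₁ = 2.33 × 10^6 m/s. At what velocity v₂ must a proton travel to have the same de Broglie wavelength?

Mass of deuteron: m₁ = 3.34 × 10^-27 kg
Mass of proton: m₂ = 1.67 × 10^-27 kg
v₂ = 4.66 × 10^6 m/s

For equal de Broglie wavelengths: λ₁ = λ₂

h/(m₁v₁) = h/(m₂v₂)
m₁v₁ = m₂v₂
v₂ = v₁ · (m₁/m₂)

v₂ = 2.33 × 10^6 m/s × (3.34 × 10^-27 kg / 1.67 × 10^-27 kg)
v₂ = 4.66 × 10^6 m/s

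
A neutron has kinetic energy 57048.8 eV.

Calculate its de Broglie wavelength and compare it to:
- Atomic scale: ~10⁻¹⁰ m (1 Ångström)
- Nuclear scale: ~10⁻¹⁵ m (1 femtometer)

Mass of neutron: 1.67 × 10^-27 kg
λ = 1.20 × 10^-13 m, which is between nuclear and atomic scales.

Using λ = h/√(2mKE):

KE = 57048.8 eV = 9.140 × 10^-15 J

λ = h/√(2mKE)
λ = (6.626 × 10^-34 J·s) / √(2 × 1.67 × 10^-27 kg × 9.140 × 10^-15 J)
λ = 1.20 × 10^-13 m

Comparison:
- Atomic scale (10⁻¹⁰ m): λ is 0.0012× this size
- Nuclear scale (10⁻¹⁵ m): λ is 1.2e+02× this size

The wavelength is between nuclear and atomic scales.

This wavelength is appropriate for probing atomic structure but too large for nuclear physics experiments.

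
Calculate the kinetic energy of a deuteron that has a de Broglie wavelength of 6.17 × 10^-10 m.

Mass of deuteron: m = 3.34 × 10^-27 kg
1.73 × 10^-22 J (or 1.08 × 10^-3 eV)

From λ = h/√(2mKE), we solve for KE:

λ² = h²/(2mKE)
KE = h²/(2mλ²)
KE = (6.626 × 10^-34 J·s)² / (2 × 3.34 × 10^-27 kg × (6.17 × 10^-10 m)²)
KE = 1.73 × 10^-22 J
KE = 1.08 × 10^-3 eV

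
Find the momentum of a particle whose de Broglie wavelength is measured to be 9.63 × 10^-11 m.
6.88 × 10^-24 kg·m/s

From the de Broglie relation λ = h/p, we solve for p:

p = h/λ
p = (6.626 × 10^-34 J·s) / (9.63 × 10^-11 m)
p = 6.88 × 10^-24 kg·m/s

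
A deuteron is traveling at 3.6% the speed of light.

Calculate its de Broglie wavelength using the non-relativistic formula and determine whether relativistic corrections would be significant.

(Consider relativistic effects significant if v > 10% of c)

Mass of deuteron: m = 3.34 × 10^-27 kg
No, relativistic corrections are not needed.

Using the non-relativistic de Broglie formula λ = h/(mv):

v = 3.6% × c = 1.079 × 10^7 m/s

λ = h/(mv)
λ = (6.626 × 10^-34 J·s) / (3.34 × 10^-27 kg × 1.079 × 10^7 m/s)
λ = 1.84 × 10^-14 m

Since v = 3.6% of c < 10% of c, relativistic corrections are NOT significant and this non-relativistic result is a good approximation.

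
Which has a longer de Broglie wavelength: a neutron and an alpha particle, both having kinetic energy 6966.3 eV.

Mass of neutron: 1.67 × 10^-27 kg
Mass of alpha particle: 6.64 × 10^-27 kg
The neutron has the longer wavelength.

Using λ = h/√(2mKE):

For neutron: λ₁ = h/√(2m₁KE) = 3.43 × 10^-13 m
For alpha particle: λ₂ = h/√(2m₂KE) = 1.72 × 10^-13 m

Since λ ∝ 1/√m at constant kinetic energy, the lighter particle has the longer wavelength.

The neutron has the longer de Broglie wavelength.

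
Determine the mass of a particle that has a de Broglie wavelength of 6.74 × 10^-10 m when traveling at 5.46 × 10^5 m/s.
1.80 × 10^-30 kg

From the de Broglie relation λ = h/(mv), we solve for m:

m = h/(λv)
m = (6.626 × 10^-34 J·s) / (6.74 × 10^-10 m × 5.46 × 10^5 m/s)
m = 1.80 × 10^-30 kg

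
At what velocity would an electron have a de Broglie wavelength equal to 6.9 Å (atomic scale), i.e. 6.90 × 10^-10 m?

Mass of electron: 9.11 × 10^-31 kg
1.05 × 10^6 m/s

From λ = h/(mv), solve for v:

v = h/(mλ)
v = (6.626 × 10^-34 J·s) / (9.11 × 10^-31 kg × 6.90 × 10^-10 m)
v = 1.05 × 10^6 m/s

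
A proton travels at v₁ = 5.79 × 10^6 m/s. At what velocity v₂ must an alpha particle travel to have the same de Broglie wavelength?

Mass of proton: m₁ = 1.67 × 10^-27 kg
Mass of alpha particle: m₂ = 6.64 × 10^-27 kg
v₂ = 1.46 × 10^6 m/s

For equal de Broglie wavelengths: λ₁ = λ₂

h/(m₁v₁) = h/(m₂v₂)
m₁v₁ = m₂v₂
v₂ = v₁ · (m₁/m₂)

v₂ = 5.79 × 10^6 m/s × (1.67 × 10^-27 kg / 6.64 × 10^-27 kg)
v₂ = 1.46 × 10^6 m/s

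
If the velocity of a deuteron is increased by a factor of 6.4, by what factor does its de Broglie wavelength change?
The wavelength decreases by a factor of 6.4.

From λ = h/(mv), the wavelength is inversely proportional to velocity:

λ ∝ 1/v

If v → 6.4v, then λ → λ/6.4

When velocity is increased by a factor of 6.4, the wavelength decreases by a factor of 6.4.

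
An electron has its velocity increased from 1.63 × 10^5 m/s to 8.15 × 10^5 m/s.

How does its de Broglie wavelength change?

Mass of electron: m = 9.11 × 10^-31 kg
The wavelength decreases by a factor of 5.

Using λ = h/(mv):

Initial wavelength: λ₁ = h/(mv₁) = 4.46 × 10^-9 m
Final wavelength: λ₂ = h/(mv₂) = 8.92 × 10^-10 m

Since λ ∝ 1/v, when velocity increases by a factor of 5, the wavelength decreases by a factor of 5.

λ₂/λ₁ = v₁/v₂ = 1/5

The wavelength decreases by a factor of 5.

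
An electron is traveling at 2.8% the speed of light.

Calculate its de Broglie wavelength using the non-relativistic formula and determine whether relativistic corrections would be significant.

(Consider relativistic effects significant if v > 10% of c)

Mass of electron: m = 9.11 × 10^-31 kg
No, relativistic corrections are not needed.

Using the non-relativistic de Broglie formula λ = h/(mv):

v = 2.8% × c = 8.394 × 10^6 m/s

λ = h/(mv)
λ = (6.626 × 10^-34 J·s) / (9.11 × 10^-31 kg × 8.394 × 10^6 m/s)
λ = 8.66 × 10^-11 m

Since v = 2.8% of c < 10% of c, relativistic corrections are NOT significant and this non-relativistic result is a good approximation.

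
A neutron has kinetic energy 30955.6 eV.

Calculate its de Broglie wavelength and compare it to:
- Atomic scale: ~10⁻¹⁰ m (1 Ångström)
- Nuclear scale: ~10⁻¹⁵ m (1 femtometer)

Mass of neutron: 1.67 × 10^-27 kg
λ = 1.63 × 10^-13 m, which is between nuclear and atomic scales.

Using λ = h/√(2mKE):

KE = 30955.6 eV = 4.960 × 10^-15 J

λ = h/√(2mKE)
λ = (6.626 × 10^-34 J·s) / √(2 × 1.67 × 10^-27 kg × 4.960 × 10^-15 J)
λ = 1.63 × 10^-13 m

Comparison:
- Atomic scale (10⁻¹⁰ m): λ is 0.0016× this size
- Nuclear scale (10⁻¹⁵ m): λ is 1.6e+02× this size

The wavelength is between nuclear and atomic scales.

This wavelength is appropriate for probing atomic structure but too large for nuclear physics experiments.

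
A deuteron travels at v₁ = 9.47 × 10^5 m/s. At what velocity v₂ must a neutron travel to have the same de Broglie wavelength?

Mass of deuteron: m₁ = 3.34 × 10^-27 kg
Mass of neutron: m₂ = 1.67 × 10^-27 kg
v₂ = 1.89 × 10^6 m/s

For equal de Broglie wavelengths: λ₁ = λ₂

h/(m₁v₁) = h/(m₂v₂)
m₁v₁ = m₂v₂
v₂ = v₁ · (m₁/m₂)

v₂ = 9.47 × 10^5 m/s × (3.34 × 10^-27 kg / 1.67 × 10^-27 kg)
v₂ = 1.89 × 10^6 m/s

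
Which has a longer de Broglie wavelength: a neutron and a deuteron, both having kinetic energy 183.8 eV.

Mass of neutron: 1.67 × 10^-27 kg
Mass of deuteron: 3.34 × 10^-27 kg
The neutron has the longer wavelength.

Using λ = h/√(2mKE):

For neutron: λ₁ = h/√(2m₁KE) = 2.11 × 10^-12 m
For deuteron: λ₂ = h/√(2m₂KE) = 1.49 × 10^-12 m

Since λ ∝ 1/√m at constant kinetic energy, the lighter particle has the longer wavelength.

The neutron has the longer de Broglie wavelength.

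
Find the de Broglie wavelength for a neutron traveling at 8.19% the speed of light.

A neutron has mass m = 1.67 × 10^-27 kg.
1.62 × 10^-14 m

Using the de Broglie relation λ = h/(mv):

v = 8.19% × c = 2.455 × 10^7 m/s

λ = h/(mv)
λ = (6.626 × 10^-34 J·s) / (1.67 × 10^-27 kg × 2.455 × 10^7 m/s)
λ = 1.62 × 10^-14 m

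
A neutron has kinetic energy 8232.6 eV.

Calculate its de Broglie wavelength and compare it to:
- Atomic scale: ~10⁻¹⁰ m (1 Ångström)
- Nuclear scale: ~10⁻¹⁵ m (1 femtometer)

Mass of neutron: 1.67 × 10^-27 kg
λ = 3.16 × 10^-13 m, which is between nuclear and atomic scales.

Using λ = h/√(2mKE):

KE = 8232.6 eV = 1.319 × 10^-15 J

λ = h/√(2mKE)
λ = (6.626 × 10^-34 J·s) / √(2 × 1.67 × 10^-27 kg × 1.319 × 10^-15 J)
λ = 3.16 × 10^-13 m

Comparison:
- Atomic scale (10⁻¹⁰ m): λ is 0.0032× this size
- Nuclear scale (10⁻¹⁵ m): λ is 3.2e+02× this size

The wavelength is between nuclear and atomic scales.

This wavelength is appropriate for probing atomic structure but too large for nuclear physics experiments.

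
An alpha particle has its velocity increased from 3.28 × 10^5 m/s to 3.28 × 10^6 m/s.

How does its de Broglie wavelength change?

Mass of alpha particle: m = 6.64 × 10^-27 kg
The wavelength decreases by a factor of 10.

Using λ = h/(mv):

Initial wavelength: λ₁ = h/(mv₁) = 3.04 × 10^-13 m
Final wavelength: λ₂ = h/(mv₂) = 3.04 × 10^-14 m

Since λ ∝ 1/v, when velocity increases by a factor of 10, the wavelength decreases by a factor of 10.

λ₂/λ₁ = v₁/v₂ = 1/10

The wavelength decreases by a factor of 10.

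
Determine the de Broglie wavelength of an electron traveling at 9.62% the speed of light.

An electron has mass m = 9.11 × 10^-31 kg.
2.52 × 10^-11 m

Using the de Broglie relation λ = h/(mv):

v = 9.62% × c = 2.884 × 10^7 m/s

λ = h/(mv)
λ = (6.626 × 10^-34 J·s) / (9.11 × 10^-31 kg × 2.884 × 10^7 m/s)
λ = 2.52 × 10^-11 m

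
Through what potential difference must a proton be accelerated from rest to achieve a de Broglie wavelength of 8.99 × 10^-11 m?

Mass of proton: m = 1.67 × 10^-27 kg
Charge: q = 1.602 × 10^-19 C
1.02 × 10^-1 V

From λ = h/√(2mqV), we solve for V:

λ² = h²/(2mqV)
V = h²/(2mqλ²)
V = (6.626 × 10^-34 J·s)² / (2 × 1.67 × 10^-27 kg × 1.602 × 10^-19 C × (8.99 × 10^-11 m)²)
V = 1.02 × 10^-1 V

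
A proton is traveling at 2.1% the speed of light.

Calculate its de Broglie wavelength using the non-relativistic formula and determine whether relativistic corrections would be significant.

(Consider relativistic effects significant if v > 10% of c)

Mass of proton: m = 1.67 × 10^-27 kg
No, relativistic corrections are not needed.

Using the non-relativistic de Broglie formula λ = h/(mv):

v = 2.1% × c = 6.296 × 10^6 m/s

λ = h/(mv)
λ = (6.626 × 10^-34 J·s) / (1.67 × 10^-27 kg × 6.296 × 10^6 m/s)
λ = 6.30 × 10^-14 m

Since v = 2.1% of c < 10% of c, relativistic corrections are NOT significant and this non-relativistic result is a good approximation.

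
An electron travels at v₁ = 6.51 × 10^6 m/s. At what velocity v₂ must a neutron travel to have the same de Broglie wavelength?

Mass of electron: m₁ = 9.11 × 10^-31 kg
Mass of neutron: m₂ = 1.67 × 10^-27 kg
v₂ = 3.55 × 10^3 m/s

For equal de Broglie wavelengths: λ₁ = λ₂

h/(m₁v₁) = h/(m₂v₂)
m₁v₁ = m₂v₂
v₂ = v₁ · (m₁/m₂)

v₂ = 6.51 × 10^6 m/s × (9.11 × 10^-31 kg / 1.67 × 10^-27 kg)
v₂ = 3.55 × 10^3 m/s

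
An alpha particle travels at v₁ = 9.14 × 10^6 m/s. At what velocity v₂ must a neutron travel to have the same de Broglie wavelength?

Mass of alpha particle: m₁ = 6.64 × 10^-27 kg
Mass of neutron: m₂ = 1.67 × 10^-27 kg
v₂ = 3.63 × 10^7 m/s

For equal de Broglie wavelengths: λ₁ = λ₂

h/(m₁v₁) = h/(m₂v₂)
m₁v₁ = m₂v₂
v₂ = v₁ · (m₁/m₂)

v₂ = 9.14 × 10^6 m/s × (6.64 × 10^-27 kg / 1.67 × 10^-27 kg)
v₂ = 3.63 × 10^7 m/s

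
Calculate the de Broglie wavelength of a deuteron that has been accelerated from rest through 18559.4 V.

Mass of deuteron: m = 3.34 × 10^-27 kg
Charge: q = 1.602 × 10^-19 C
1.49 × 10^-13 m

When a particle is accelerated through voltage V, it gains kinetic energy KE = qV.

The de Broglie wavelength is then λ = h/√(2mqV):

λ = h/√(2mqV)
λ = (6.626 × 10^-34 J·s) / √(2 × 3.34 × 10^-27 kg × 1.602 × 10^-19 C × 18559.4 V)
λ = 1.49 × 10^-13 m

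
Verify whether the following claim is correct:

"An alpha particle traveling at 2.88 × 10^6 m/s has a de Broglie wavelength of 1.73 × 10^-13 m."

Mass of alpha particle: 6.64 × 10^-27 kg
False

The claim is incorrect.

Using λ = h/(mv):
λ = (6.626 × 10^-34 J·s) / (6.64 × 10^-27 kg × 2.88 × 10^6 m/s)
λ = 3.46 × 10^-14 m

The actual wavelength differs from the claimed 1.73 × 10^-13 m.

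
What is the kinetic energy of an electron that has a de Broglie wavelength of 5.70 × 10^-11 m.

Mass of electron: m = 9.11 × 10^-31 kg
7.42 × 10^-17 J (or 463 eV)

From λ = h/√(2mKE), we solve for KE:

λ² = h²/(2mKE)
KE = h²/(2mλ²)
KE = (6.626 × 10^-34 J·s)² / (2 × 9.11 × 10^-31 kg × (5.70 × 10^-11 m)²)
KE = 7.42 × 10^-17 J
KE = 463 eV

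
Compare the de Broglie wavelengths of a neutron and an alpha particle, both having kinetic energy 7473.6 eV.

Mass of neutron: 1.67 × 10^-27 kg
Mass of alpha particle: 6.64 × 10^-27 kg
The neutron has the longer wavelength.

Using λ = h/√(2mKE):

For neutron: λ₁ = h/√(2m₁KE) = 3.31 × 10^-13 m
For alpha particle: λ₂ = h/√(2m₂KE) = 1.66 × 10^-13 m

Since λ ∝ 1/√m at constant kinetic energy, the lighter particle has the longer wavelength.

The neutron has the longer de Broglie wavelength.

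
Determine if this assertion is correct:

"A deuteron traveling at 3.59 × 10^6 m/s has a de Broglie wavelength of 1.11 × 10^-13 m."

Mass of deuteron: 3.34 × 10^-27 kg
False

The claim is incorrect.

Using λ = h/(mv):
λ = (6.626 × 10^-34 J·s) / (3.34 × 10^-27 kg × 3.59 × 10^6 m/s)
λ = 5.53 × 10^-14 m

The actual wavelength differs from the claimed 1.11 × 10^-13 m.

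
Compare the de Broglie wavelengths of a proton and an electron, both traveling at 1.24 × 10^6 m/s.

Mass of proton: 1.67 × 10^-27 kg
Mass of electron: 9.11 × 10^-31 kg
The electron has the longer wavelength.

Using λ = h/(mv), since both particles have the same velocity, the wavelength depends only on mass.

For proton: λ₁ = h/(m₁v) = 3.20 × 10^-13 m
For electron: λ₂ = h/(m₂v) = 5.87 × 10^-10 m

Since λ ∝ 1/m at constant velocity, the lighter particle has the longer wavelength.

The electron has the longer de Broglie wavelength.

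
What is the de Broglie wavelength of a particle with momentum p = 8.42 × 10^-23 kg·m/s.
7.87 × 10^-12 m

Using the de Broglie relation λ = h/p:

λ = h/p
λ = (6.626 × 10^-34 J·s) / (8.42 × 10^-23 kg·m/s)
λ = 7.87 × 10^-12 m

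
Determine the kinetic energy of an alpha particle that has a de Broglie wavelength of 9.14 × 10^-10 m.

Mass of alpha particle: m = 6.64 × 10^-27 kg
3.96 × 10^-23 J (or 2.47 × 10^-4 eV)

From λ = h/√(2mKE), we solve for KE:

λ² = h²/(2mKE)
KE = h²/(2mλ²)
KE = (6.626 × 10^-34 J·s)² / (2 × 6.64 × 10^-27 kg × (9.14 × 10^-10 m)²)
KE = 3.96 × 10^-23 J
KE = 2.47 × 10^-4 eV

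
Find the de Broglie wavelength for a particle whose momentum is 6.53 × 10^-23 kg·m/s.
1.01 × 10^-11 m

Using the de Broglie relation λ = h/p:

λ = h/p
λ = (6.626 × 10^-34 J·s) / (6.53 × 10^-23 kg·m/s)
λ = 1.01 × 10^-11 m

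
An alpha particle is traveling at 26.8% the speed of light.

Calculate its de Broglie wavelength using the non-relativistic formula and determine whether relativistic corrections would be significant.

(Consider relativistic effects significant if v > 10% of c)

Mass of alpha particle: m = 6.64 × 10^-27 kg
Yes, relativistic corrections are needed.

Using the non-relativistic de Broglie formula λ = h/(mv):

v = 26.8% × c = 8.034 × 10^7 m/s

λ = h/(mv)
λ = (6.626 × 10^-34 J·s) / (6.64 × 10^-27 kg × 8.034 × 10^7 m/s)
λ = 1.24 × 10^-15 m

Since v = 26.8% of c > 10% of c, relativistic corrections ARE significant and the actual wavelength would differ from this non-relativistic estimate.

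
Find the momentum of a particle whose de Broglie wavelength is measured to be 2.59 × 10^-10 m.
2.56 × 10^-24 kg·m/s

From the de Broglie relation λ = h/p, we solve for p:

p = h/λ
p = (6.626 × 10^-34 J·s) / (2.59 × 10^-10 m)
p = 2.56 × 10^-24 kg·m/s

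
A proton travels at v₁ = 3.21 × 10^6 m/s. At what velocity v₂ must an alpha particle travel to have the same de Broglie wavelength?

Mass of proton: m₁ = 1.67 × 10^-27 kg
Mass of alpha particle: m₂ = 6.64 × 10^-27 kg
v₂ = 8.07 × 10^5 m/s

For equal de Broglie wavelengths: λ₁ = λ₂

h/(m₁v₁) = h/(m₂v₂)
m₁v₁ = m₂v₂
v₂ = v₁ · (m₁/m₂)

v₂ = 3.21 × 10^6 m/s × (1.67 × 10^-27 kg / 6.64 × 10^-27 kg)
v₂ = 8.07 × 10^5 m/s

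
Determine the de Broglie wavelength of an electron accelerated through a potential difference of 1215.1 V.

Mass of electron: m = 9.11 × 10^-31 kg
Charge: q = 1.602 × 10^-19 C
3.52 × 10^-11 m

When a particle is accelerated through voltage V, it gains kinetic energy KE = qV.

The de Broglie wavelength is then λ = h/√(2mqV):

λ = h/√(2mqV)
λ = (6.626 × 10^-34 J·s) / √(2 × 9.11 × 10^-31 kg × 1.602 × 10^-19 C × 1215.1 V)
λ = 3.52 × 10^-11 m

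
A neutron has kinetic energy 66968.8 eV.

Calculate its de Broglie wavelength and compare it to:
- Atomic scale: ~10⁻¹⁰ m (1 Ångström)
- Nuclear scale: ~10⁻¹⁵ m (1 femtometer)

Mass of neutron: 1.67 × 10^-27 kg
λ = 1.11 × 10^-13 m, which is between nuclear and atomic scales.

Using λ = h/√(2mKE):

KE = 66968.8 eV = 1.073 × 10^-14 J

λ = h/√(2mKE)
λ = (6.626 × 10^-34 J·s) / √(2 × 1.67 × 10^-27 kg × 1.073 × 10^-14 J)
λ = 1.11 × 10^-13 m

Comparison:
- Atomic scale (10⁻¹⁰ m): λ is 0.0011× this size
- Nuclear scale (10⁻¹⁵ m): λ is 1.1e+02× this size

The wavelength is between nuclear and atomic scales.

This wavelength is appropriate for probing atomic structure but too large for nuclear physics experiments.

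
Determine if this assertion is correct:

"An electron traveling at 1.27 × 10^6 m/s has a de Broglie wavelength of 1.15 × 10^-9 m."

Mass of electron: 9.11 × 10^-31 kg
False

The claim is incorrect.

Using λ = h/(mv):
λ = (6.626 × 10^-34 J·s) / (9.11 × 10^-31 kg × 1.27 × 10^6 m/s)
λ = 5.73 × 10^-10 m

The actual wavelength differs from the claimed 1.15 × 10^-9 m.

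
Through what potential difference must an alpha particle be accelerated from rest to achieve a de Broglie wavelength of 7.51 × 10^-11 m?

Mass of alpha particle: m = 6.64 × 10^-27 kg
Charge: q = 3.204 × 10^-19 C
1.83 × 10^-2 V

From λ = h/√(2mqV), we solve for V:

λ² = h²/(2mqV)
V = h²/(2mqλ²)
V = (6.626 × 10^-34 J·s)² / (2 × 6.64 × 10^-27 kg × 3.204 × 10^-19 C × (7.51 × 10^-11 m)²)
V = 1.83 × 10^-2 V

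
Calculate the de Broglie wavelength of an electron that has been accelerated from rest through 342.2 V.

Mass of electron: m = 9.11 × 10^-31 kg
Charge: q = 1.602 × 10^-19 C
6.63 × 10^-11 m

When a particle is accelerated through voltage V, it gains kinetic energy KE = qV.

The de Broglie wavelength is then λ = h/√(2mqV):

λ = h/√(2mqV)
λ = (6.626 × 10^-34 J·s) / √(2 × 9.11 × 10^-31 kg × 1.602 × 10^-19 C × 342.2 V)
λ = 6.63 × 10^-11 m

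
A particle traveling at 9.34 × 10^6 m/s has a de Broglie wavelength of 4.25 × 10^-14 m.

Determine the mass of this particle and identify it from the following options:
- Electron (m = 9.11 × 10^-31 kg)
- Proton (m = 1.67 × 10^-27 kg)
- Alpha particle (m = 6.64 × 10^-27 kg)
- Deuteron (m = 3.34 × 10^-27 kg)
The particle is a proton.

From λ = h/(mv), solve for mass:

m = h/(λv)
m = (6.626 × 10^-34 J·s) / (4.25 × 10^-14 m × 9.34 × 10^6 m/s)
m = 1.67 × 10^-27 kg

Comparing with the listed masses, this is closest to a proton.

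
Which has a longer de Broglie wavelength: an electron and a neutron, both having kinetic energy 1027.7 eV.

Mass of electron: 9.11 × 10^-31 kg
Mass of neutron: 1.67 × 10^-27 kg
The electron has the longer wavelength.

Using λ = h/√(2mKE):

For electron: λ₁ = h/√(2m₁KE) = 3.83 × 10^-11 m
For neutron: λ₂ = h/√(2m₂KE) = 8.93 × 10^-13 m

Since λ ∝ 1/√m at constant kinetic energy, the lighter particle has the longer wavelength.

The electron has the longer de Broglie wavelength.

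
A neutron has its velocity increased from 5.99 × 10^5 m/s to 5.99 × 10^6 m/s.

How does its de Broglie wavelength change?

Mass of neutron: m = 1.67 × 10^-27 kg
The wavelength decreases by a factor of 10.

Using λ = h/(mv):

Initial wavelength: λ₁ = h/(mv₁) = 6.62 × 10^-13 m
Final wavelength: λ₂ = h/(mv₂) = 6.62 × 10^-14 m

Since λ ∝ 1/v, when velocity increases by a factor of 10, the wavelength decreases by a factor of 10.

λ₂/λ₁ = v₁/v₂ = 1/10

The wavelength decreases by a factor of 10.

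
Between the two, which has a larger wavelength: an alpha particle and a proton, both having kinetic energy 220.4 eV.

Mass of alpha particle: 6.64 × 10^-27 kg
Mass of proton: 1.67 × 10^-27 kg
The proton has the longer wavelength.

Using λ = h/√(2mKE):

For alpha particle: λ₁ = h/√(2m₁KE) = 9.68 × 10^-13 m
For proton: λ₂ = h/√(2m₂KE) = 1.93 × 10^-12 m

Since λ ∝ 1/√m at constant kinetic energy, the lighter particle has the longer wavelength.

The proton has the longer de Broglie wavelength.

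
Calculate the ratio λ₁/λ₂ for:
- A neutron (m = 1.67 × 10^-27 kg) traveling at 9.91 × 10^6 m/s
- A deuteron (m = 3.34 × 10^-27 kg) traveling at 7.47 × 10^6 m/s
λ₁/λ₂ = 1.51

Using λ = h/(mv):

λ₁ = h/(m₁v₁) = 4.00 × 10^-14 m
λ₂ = h/(m₂v₂) = 2.66 × 10^-14 m

Ratio λ₁/λ₂ = (m₂v₂)/(m₁v₁)
         = (3.34 × 10^-27 kg × 7.47 × 10^6 m/s) / (1.67 × 10^-27 kg × 9.91 × 10^6 m/s)
         = 1.51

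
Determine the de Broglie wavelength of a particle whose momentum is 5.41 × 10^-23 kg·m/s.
1.22 × 10^-11 m

Using the de Broglie relation λ = h/p:

λ = h/p
λ = (6.626 × 10^-34 J·s) / (5.41 × 10^-23 kg·m/s)
λ = 1.22 × 10^-11 m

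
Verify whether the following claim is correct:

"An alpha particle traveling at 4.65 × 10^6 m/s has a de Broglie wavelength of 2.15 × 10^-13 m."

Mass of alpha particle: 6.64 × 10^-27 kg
False

The claim is incorrect.

Using λ = h/(mv):
λ = (6.626 × 10^-34 J·s) / (6.64 × 10^-27 kg × 4.65 × 10^6 m/s)
λ = 2.15 × 10^-14 m

The actual wavelength differs from the claimed 2.15 × 10^-13 m.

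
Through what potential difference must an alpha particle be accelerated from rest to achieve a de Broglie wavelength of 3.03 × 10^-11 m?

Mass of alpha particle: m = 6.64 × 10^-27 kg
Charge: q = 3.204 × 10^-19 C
1.12 × 10^-1 V

From λ = h/√(2mqV), we solve for V:

λ² = h²/(2mqV)
V = h²/(2mqλ²)
V = (6.626 × 10^-34 J·s)² / (2 × 6.64 × 10^-27 kg × 3.204 × 10^-19 C × (3.03 × 10^-11 m)²)
V = 1.12 × 10^-1 V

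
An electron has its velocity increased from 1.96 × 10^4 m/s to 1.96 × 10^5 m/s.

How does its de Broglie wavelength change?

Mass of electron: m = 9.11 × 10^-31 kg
The wavelength decreases by a factor of 10.

Using λ = h/(mv):

Initial wavelength: λ₁ = h/(mv₁) = 3.71 × 10^-8 m
Final wavelength: λ₂ = h/(mv₂) = 3.71 × 10^-9 m

Since λ ∝ 1/v, when velocity increases by a factor of 10, the wavelength decreases by a factor of 10.

λ₂/λ₁ = v₁/v₂ = 1/10

The wavelength decreases by a factor of 10.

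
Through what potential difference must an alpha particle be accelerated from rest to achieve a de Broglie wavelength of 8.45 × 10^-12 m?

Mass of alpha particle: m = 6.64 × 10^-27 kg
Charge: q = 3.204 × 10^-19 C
1.45 V

From λ = h/√(2mqV), we solve for V:

λ² = h²/(2mqV)
V = h²/(2mqλ²)
V = (6.626 × 10^-34 J·s)² / (2 × 6.64 × 10^-27 kg × 3.204 × 10^-19 C × (8.45 × 10^-12 m)²)
V = 1.45 V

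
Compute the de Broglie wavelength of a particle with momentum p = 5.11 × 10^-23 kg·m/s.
1.30 × 10^-11 m

Using the de Broglie relation λ = h/p:

λ = h/p
λ = (6.626 × 10^-34 J·s) / (5.11 × 10^-23 kg·m/s)
λ = 1.30 × 10^-11 m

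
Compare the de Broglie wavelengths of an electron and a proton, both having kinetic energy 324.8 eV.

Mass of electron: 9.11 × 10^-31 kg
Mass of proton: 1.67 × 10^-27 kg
The electron has the longer wavelength.

Using λ = h/√(2mKE):

For electron: λ₁ = h/√(2m₁KE) = 6.80 × 10^-11 m
For proton: λ₂ = h/√(2m₂KE) = 1.59 × 10^-12 m

Since λ ∝ 1/√m at constant kinetic energy, the lighter particle has the longer wavelength.

The electron has the longer de Broglie wavelength.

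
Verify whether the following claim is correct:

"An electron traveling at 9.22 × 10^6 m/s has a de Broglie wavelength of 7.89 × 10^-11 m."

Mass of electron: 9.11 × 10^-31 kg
True

The claim is correct.

Using λ = h/(mv):
λ = (6.626 × 10^-34 J·s) / (9.11 × 10^-31 kg × 9.22 × 10^6 m/s)
λ = 7.89 × 10^-11 m

This matches the claimed value.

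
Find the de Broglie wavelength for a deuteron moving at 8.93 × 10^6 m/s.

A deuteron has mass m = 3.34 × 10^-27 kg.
2.22 × 10^-14 m

Using the de Broglie relation λ = h/(mv):

λ = h/(mv)
λ = (6.626 × 10^-34 J·s) / (3.34 × 10^-27 kg × 8.93 × 10^6 m/s)
λ = 2.22 × 10^-14 m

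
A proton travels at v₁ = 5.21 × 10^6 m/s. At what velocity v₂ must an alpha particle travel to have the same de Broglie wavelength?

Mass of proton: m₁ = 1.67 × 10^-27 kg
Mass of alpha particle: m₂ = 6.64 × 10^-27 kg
v₂ = 1.31 × 10^6 m/s

For equal de Broglie wavelengths: λ₁ = λ₂

h/(m₁v₁) = h/(m₂v₂)
m₁v₁ = m₂v₂
v₂ = v₁ · (m₁/m₂)

v₂ = 5.21 × 10^6 m/s × (1.67 × 10^-27 kg / 6.64 × 10^-27 kg)
v₂ = 1.31 × 10^6 m/s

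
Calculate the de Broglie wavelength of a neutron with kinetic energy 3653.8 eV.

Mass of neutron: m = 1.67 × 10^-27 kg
4.74 × 10^-13 m

Using λ = h/√(2mKE):

First convert KE to Joules: KE = 3653.8 eV = 5.854 × 10^-16 J

λ = h/√(2mKE)
λ = (6.626 × 10^-34 J·s) / √(2 × 1.67 × 10^-27 kg × 5.854 × 10^-16 J)
λ = 4.74 × 10^-13 m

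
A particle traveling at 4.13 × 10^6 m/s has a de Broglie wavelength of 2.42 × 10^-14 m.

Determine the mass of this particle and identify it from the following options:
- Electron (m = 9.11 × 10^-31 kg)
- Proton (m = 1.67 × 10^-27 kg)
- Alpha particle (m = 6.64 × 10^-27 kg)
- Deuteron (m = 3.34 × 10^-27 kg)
The particle is an alpha particle.

From λ = h/(mv), solve for mass:

m = h/(λv)
m = (6.626 × 10^-34 J·s) / (2.42 × 10^-14 m × 4.13 × 10^6 m/s)
m = 6.63 × 10^-27 kg

Comparing with the listed masses, this is closest to an alpha particle.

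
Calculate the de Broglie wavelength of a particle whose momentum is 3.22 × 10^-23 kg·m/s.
2.06 × 10^-11 m

Using the de Broglie relation λ = h/p:

λ = h/p
λ = (6.626 × 10^-34 J·s) / (3.22 × 10^-23 kg·m/s)
λ = 2.06 × 10^-11 m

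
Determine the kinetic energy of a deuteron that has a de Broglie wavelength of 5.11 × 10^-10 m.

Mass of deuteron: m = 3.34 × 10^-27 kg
2.52 × 10^-22 J (or 1.57 × 10^-3 eV)

From λ = h/√(2mKE), we solve for KE:

λ² = h²/(2mKE)
KE = h²/(2mλ²)
KE = (6.626 × 10^-34 J·s)² / (2 × 3.34 × 10^-27 kg × (5.11 × 10^-10 m)²)
KE = 2.52 × 10^-22 J
KE = 1.57 × 10^-3 eV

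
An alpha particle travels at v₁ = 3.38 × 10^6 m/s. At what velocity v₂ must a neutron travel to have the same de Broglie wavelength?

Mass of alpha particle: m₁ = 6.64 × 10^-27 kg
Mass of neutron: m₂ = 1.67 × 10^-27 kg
v₂ = 1.34 × 10^7 m/s

For equal de Broglie wavelengths: λ₁ = λ₂

h/(m₁v₁) = h/(m₂v₂)
m₁v₁ = m₂v₂
v₂ = v₁ · (m₁/m₂)

v₂ = 3.38 × 10^6 m/s × (6.64 × 10^-27 kg / 1.67 × 10^-27 kg)
v₂ = 1.34 × 10^7 m/s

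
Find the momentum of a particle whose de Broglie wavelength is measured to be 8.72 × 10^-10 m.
7.60 × 10^-25 kg·m/s

From the de Broglie relation λ = h/p, we solve for p:

p = h/λ
p = (6.626 × 10^-34 J·s) / (8.72 × 10^-10 m)
p = 7.60 × 10^-25 kg·m/s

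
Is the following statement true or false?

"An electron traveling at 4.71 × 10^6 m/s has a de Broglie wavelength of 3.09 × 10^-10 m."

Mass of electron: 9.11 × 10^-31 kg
False

The claim is incorrect.

Using λ = h/(mv):
λ = (6.626 × 10^-34 J·s) / (9.11 × 10^-31 kg × 4.71 × 10^6 m/s)
λ = 1.54 × 10^-10 m

The actual wavelength differs from the claimed 3.09 × 10^-10 m.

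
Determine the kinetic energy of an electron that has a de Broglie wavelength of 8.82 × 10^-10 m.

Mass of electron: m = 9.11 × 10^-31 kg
3.10 × 10^-19 J (or 1.93 eV)

From λ = h/√(2mKE), we solve for KE:

λ² = h²/(2mKE)
KE = h²/(2mλ²)
KE = (6.626 × 10^-34 J·s)² / (2 × 9.11 × 10^-31 kg × (8.82 × 10^-10 m)²)
KE = 3.10 × 10^-19 J
KE = 1.93 eV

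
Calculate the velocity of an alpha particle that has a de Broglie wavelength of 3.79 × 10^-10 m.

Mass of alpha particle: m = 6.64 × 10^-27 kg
2.63 × 10^2 m/s

From the de Broglie relation λ = h/(mv), we solve for v:

v = h/(mλ)
v = (6.626 × 10^-34 J·s) / (6.64 × 10^-27 kg × 3.79 × 10^-10 m)
v = 2.63 × 10^2 m/s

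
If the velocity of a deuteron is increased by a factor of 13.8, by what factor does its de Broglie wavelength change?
The wavelength decreases by a factor of 13.8.

From λ = h/(mv), the wavelength is inversely proportional to velocity:

λ ∝ 1/v

If v → 13.8v, then λ → λ/13.8

When velocity is increased by a factor of 13.8, the wavelength decreases by a factor of 13.8.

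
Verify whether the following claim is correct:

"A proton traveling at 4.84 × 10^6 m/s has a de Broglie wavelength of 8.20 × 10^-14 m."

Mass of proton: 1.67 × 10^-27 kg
True

The claim is correct.

Using λ = h/(mv):
λ = (6.626 × 10^-34 J·s) / (1.67 × 10^-27 kg × 4.84 × 10^6 m/s)
λ = 8.20 × 10^-14 m

This matches the claimed value.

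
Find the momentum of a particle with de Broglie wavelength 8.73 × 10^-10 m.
7.59 × 10^-25 kg·m/s

From the de Broglie relation λ = h/p, we solve for p:

p = h/λ
p = (6.626 × 10^-34 J·s) / (8.73 × 10^-10 m)
p = 7.59 × 10^-25 kg·m/s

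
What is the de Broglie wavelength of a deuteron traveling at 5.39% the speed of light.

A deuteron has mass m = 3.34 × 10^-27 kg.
1.23 × 10^-14 m

Using the de Broglie relation λ = h/(mv):

v = 5.39% × c = 1.616 × 10^7 m/s

λ = h/(mv)
λ = (6.626 × 10^-34 J·s) / (3.34 × 10^-27 kg × 1.616 × 10^7 m/s)
λ = 1.23 × 10^-14 m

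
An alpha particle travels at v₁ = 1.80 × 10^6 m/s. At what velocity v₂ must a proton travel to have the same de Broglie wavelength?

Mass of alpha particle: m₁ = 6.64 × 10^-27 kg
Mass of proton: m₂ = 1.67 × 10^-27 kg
v₂ = 7.16 × 10^6 m/s

For equal de Broglie wavelengths: λ₁ = λ₂

h/(m₁v₁) = h/(m₂v₂)
m₁v₁ = m₂v₂
v₂ = v₁ · (m₁/m₂)

v₂ = 1.80 × 10^6 m/s × (6.64 × 10^-27 kg / 1.67 × 10^-27 kg)
v₂ = 7.16 × 10^6 m/s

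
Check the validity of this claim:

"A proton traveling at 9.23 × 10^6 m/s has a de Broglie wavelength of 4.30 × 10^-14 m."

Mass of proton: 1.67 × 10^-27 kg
True

The claim is correct.

Using λ = h/(mv):
λ = (6.626 × 10^-34 J·s) / (1.67 × 10^-27 kg × 9.23 × 10^6 m/s)
λ = 4.30 × 10^-14 m

This matches the claimed value.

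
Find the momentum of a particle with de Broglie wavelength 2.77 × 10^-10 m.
2.39 × 10^-24 kg·m/s

From the de Broglie relation λ = h/p, we solve for p:

p = h/λ
p = (6.626 × 10^-34 J·s) / (2.77 × 10^-10 m)
p = 2.39 × 10^-24 kg·m/s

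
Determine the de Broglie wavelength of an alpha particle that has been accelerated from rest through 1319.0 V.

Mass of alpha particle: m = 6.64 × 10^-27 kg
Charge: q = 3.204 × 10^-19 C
2.80 × 10^-13 m

When a particle is accelerated through voltage V, it gains kinetic energy KE = qV.

The de Broglie wavelength is then λ = h/√(2mqV):

λ = h/√(2mqV)
λ = (6.626 × 10^-34 J·s) / √(2 × 6.64 × 10^-27 kg × 3.204 × 10^-19 C × 1319.0 V)
λ = 2.80 × 10^-13 m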